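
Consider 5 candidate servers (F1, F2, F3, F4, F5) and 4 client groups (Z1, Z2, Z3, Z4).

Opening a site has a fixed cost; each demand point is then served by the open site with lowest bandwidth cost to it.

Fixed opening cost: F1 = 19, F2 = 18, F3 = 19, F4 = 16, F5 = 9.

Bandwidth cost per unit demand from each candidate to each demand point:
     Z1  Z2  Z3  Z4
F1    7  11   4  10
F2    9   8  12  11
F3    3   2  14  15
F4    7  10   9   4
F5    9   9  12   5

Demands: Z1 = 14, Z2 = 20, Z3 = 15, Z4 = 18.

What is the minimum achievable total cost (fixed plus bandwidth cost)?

Open {F1, F3, F4}: assign each demand point to its cheapest open site.
  Z1→F3 14×3=42, Z2→F3 20×2=40, Z3→F1 15×4=60, Z4→F4 18×4=72
  bandwidth cost 214, fixed 54 → total 268.
Compare {F1, F3, F4, F5}: bandwidth cost 214 + fixed 63 = 277.
Compare {F1, F3, F5}: bandwidth cost 232 + fixed 47 = 279.
Compare {F1, F2, F3, F4}: bandwidth cost 214 + fixed 72 = 286.
All other subsets cost ≥ 277. Minimum total cost: 268.

268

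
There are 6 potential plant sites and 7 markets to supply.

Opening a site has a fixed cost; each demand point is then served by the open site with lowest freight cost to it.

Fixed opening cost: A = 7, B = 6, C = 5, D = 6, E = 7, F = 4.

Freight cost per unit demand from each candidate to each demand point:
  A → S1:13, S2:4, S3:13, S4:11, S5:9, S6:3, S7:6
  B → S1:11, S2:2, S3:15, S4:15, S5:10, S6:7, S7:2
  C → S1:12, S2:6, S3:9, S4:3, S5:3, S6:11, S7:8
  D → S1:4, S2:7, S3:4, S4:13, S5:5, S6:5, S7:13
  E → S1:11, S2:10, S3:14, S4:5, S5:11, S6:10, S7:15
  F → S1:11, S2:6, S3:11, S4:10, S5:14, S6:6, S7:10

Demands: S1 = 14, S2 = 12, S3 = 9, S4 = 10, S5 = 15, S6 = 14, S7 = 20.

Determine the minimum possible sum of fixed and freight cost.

297

Open {A, B, C, D}: assign each demand point to its cheapest open site.
  S1→D 14×4=56, S2→B 12×2=24, S3→D 9×4=36, S4→C 10×3=30, S5→C 15×3=45, S6→A 14×3=42, S7→B 20×2=40
  freight cost 273, fixed 24 → total 297.
Compare {A, B, C, D, F}: freight cost 273 + fixed 28 = 301.
Compare {A, B, C, D, E}: freight cost 273 + fixed 31 = 304.
Compare {A, B, C, D, E, F}: freight cost 273 + fixed 35 = 308.
All other subsets cost ≥ 301. Minimum total cost: 297.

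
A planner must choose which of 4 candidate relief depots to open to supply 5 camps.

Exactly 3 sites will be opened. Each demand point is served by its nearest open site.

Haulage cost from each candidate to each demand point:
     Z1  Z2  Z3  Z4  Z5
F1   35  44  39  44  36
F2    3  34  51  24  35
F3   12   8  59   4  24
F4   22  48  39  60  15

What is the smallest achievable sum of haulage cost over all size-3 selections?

Open {F2, F3, F4}.
  Z1→F2 3, Z2→F3 8, Z3→F4 39, Z4→F3 4, Z5→F4 15  ⇒ total 69.
Compare {F1, F2, F3}: total 78.
Compare {F1, F3, F4}: total 78.
No size-3 selection does better; minimum is 69.

69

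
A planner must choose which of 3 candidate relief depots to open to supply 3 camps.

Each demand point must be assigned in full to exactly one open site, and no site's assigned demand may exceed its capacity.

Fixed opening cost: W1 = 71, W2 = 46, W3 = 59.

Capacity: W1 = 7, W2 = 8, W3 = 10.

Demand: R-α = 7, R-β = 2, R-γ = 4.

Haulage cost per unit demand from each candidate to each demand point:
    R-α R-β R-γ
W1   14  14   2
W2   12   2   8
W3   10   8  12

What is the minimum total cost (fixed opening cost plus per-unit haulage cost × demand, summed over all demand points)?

211

Open {W2, W3}; cheapest assignment that respects the capacities:
  W2 (cap 8, load 6): R-β, R-γ — cost 2×2 + 4×8 = 36
  W3 (cap 10, load 7): R-α — cost 7×10 = 70
  Shipping 106, fixed 105 → total 211.
  Any other capacity-feasible assignment to {W2, W3} ships for at least 106.
Compare {W1, W3}: its best feasible assignment gives total 224.
Compare {W1, W2}: its best feasible assignment gives total 237.
Every other set of open sites that can feasibly serve all demand totals ≥ 224 even under its best assignment. Minimum: 211.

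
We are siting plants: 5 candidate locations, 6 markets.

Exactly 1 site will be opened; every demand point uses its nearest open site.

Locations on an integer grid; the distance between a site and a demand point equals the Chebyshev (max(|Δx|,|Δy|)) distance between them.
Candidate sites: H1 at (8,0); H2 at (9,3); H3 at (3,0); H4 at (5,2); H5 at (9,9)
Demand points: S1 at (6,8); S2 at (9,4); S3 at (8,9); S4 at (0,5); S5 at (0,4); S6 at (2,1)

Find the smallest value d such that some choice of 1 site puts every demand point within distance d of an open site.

7

Open {H4}.
  Farthest demand point is S3 at distance 7 (to H4); all others are ≤ 7.
With {H1} the worst case is 9.
With {H2} the worst case is 9.
No size-1 selection achieves below 7.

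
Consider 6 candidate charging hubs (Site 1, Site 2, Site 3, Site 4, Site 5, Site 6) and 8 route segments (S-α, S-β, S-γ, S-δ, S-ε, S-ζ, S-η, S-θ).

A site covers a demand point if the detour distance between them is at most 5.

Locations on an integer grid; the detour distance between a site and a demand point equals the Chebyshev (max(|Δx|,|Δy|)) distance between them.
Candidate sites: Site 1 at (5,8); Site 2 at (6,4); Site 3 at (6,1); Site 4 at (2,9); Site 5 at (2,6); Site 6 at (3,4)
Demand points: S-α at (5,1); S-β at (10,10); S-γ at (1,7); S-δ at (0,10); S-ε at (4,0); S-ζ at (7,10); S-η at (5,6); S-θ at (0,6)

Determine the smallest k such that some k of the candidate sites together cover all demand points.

2

Coverage sets (demand points within 5 of each site):
  Site 1: {S-β, S-γ, S-δ, S-ζ, S-η, S-θ}
  Site 2: {S-α, S-γ, S-ε, S-η}
  Site 3: {S-α, S-ε, S-η}
  Site 4: {S-γ, S-δ, S-ζ, S-η, S-θ}
  Site 5: {S-α, S-γ, S-δ, S-ζ, S-η, S-θ}
  Site 6: {S-α, S-γ, S-ε, S-η, S-θ}
No single site covers all 8 demand points.
But {Site 1, Site 2} covers everything, so the minimum is 2.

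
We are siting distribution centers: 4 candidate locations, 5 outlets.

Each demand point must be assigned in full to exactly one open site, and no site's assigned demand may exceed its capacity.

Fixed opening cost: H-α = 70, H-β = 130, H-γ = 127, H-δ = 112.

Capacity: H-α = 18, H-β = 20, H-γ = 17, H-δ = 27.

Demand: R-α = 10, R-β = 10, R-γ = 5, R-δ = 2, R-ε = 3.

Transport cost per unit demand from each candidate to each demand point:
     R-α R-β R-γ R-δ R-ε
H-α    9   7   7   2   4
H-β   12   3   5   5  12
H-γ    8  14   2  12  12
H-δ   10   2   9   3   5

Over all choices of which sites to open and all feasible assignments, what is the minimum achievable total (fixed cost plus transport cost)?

Open {H-α, H-δ}; cheapest assignment that respects the capacities:
  H-α (cap 18, load 18): R-α, R-γ, R-ε — cost 10×9 + 5×7 + 3×4 = 137
  H-δ (cap 27, load 12): R-β, R-δ — cost 10×2 + 2×3 = 26
  Shipping 163, fixed 182 → total 345.
  Any other capacity-feasible assignment to {H-α, H-δ} ships for at least 163.
Compare {H-α, H-β}: its best feasible assignment gives total 361.
Compare {H-γ, H-δ}: its best feasible assignment gives total 370.
Every other set of open sites that can feasibly serve all demand totals ≥ 361 even under its best assignment. Minimum: 345.

345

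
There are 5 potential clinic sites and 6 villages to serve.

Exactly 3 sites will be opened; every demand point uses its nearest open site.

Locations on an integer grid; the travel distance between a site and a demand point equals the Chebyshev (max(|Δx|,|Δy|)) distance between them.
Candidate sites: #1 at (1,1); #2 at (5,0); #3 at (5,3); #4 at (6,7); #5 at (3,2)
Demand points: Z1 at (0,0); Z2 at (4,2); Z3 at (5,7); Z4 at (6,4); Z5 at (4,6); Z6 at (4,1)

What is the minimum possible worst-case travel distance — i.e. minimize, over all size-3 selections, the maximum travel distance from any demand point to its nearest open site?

Open {#1, #3, #4}.
  Farthest demand point is Z5 at travel distance 2 (to #4); all others are ≤ 2.
With {#1, #2, #4} the worst case is 3.
With {#1, #4, #5} the worst case is 3.
No size-3 selection achieves below 2.

2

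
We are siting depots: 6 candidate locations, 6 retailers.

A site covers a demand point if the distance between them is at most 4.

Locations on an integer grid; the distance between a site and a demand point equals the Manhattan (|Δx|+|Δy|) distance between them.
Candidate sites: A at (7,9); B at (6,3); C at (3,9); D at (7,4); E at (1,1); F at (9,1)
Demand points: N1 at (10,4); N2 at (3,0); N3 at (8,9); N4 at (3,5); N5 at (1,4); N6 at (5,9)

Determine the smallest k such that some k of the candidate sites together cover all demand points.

4

Coverage sets (demand points within 4 of each site):
  A: {N3, N6}
  B: {}
  C: {N4, N6}
  D: {N1}
  E: {N2, N5}
  F: {N1}
No 3 sites suffice: every size-3 union leaves at least one demand point uncovered.
But {A, C, D, E} covers everything, so the minimum is 4.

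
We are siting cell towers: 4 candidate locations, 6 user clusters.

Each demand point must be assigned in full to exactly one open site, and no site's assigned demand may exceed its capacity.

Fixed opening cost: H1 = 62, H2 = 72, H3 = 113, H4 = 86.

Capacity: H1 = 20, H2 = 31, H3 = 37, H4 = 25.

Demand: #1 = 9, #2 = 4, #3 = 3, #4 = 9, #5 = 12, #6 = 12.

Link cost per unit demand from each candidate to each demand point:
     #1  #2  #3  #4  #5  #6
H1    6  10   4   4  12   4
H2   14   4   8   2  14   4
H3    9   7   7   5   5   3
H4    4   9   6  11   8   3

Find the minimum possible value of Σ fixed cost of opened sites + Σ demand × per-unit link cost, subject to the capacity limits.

390

Open {H2, H4}; cheapest assignment that respects the capacities:
  H2 (cap 31, load 25): #2, #4, #6 — cost 4×4 + 9×2 + 12×4 = 82
  H4 (cap 25, load 24): #1, #3, #5 — cost 9×4 + 3×6 + 12×8 = 150
  Shipping 232, fixed 158 → total 390.
  Any other capacity-feasible assignment to {H2, H4} ships for at least 232.
Compare {H1, H3}: its best feasible assignment gives total 410.
Compare {H2, H3}: its best feasible assignment gives total 417.
Every other set of open sites that can feasibly serve all demand totals ≥ 410 even under its best assignment. Minimum: 390.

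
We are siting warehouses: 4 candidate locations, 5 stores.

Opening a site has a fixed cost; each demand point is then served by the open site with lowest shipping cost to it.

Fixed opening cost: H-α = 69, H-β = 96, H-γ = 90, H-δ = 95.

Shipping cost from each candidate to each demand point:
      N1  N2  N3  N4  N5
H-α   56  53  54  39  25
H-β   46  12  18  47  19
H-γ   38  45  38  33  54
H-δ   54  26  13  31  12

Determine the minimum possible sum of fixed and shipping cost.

Open {H-δ}: assign each demand point to its cheapest open site.
  N1→H-δ 54, N2→H-δ 26, N3→H-δ 13, N4→H-δ 31, N5→H-δ 12
  shipping cost 136, fixed 95 → total 231.
Compare {H-β}: shipping cost 142 + fixed 96 = 238.
Compare {H-α}: shipping cost 227 + fixed 69 = 296.
Compare {H-γ}: shipping cost 208 + fixed 90 = 298.
All other subsets cost ≥ 238. Minimum total cost: 231.

231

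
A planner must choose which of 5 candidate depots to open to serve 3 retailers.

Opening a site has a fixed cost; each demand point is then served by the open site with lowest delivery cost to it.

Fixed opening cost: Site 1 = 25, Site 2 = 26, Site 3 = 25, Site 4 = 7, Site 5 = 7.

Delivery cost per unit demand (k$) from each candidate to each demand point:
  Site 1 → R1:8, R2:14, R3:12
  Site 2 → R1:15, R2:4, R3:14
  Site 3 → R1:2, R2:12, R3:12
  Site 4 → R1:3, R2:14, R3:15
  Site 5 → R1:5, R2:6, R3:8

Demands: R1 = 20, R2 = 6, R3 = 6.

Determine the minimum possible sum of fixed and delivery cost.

Open {Site 3, Site 5}: assign each demand point to its cheapest open site.
  R1→Site 3 20×2=40, R2→Site 5 6×6=36, R3→Site 5 6×8=48
  delivery cost 124, fixed 32 → total 156.
Compare {Site 4, Site 5}: delivery cost 144 + fixed 14 = 158.
Compare {Site 3, Site 4, Site 5}: delivery cost 124 + fixed 39 = 163.
Compare {Site 2, Site 3, Site 5}: delivery cost 112 + fixed 58 = 170.
All other subsets cost ≥ 158. Minimum total cost: 156.

156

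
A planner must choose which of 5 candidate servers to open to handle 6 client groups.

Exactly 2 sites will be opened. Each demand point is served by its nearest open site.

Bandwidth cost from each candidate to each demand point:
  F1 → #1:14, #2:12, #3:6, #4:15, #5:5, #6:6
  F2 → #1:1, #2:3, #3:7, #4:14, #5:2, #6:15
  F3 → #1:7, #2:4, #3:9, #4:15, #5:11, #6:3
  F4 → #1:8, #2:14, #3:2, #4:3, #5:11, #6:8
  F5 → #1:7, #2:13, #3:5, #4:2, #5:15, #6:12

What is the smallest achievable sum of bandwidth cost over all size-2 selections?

Open {F2, F4}.
  #1→F2 1, #2→F2 3, #3→F4 2, #4→F4 3, #5→F2 2, #6→F4 8  ⇒ total 19.
Compare {F2, F5}: total 25.
Compare {F2, F3}: total 30.
No size-2 selection does better; minimum is 19.

19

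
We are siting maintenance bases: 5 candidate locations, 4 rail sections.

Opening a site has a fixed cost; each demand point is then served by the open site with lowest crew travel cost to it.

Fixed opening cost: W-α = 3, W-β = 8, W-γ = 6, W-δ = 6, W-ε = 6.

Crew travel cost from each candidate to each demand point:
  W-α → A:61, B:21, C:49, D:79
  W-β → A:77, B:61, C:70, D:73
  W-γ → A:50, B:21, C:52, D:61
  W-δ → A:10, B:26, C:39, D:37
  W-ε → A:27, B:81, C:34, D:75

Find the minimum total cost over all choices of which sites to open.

Open {W-α, W-δ}: assign each demand point to its cheapest open site.
  A→W-δ 10, B→W-α 21, C→W-δ 39, D→W-δ 37
  crew travel cost 107, fixed 9 → total 116.
Compare {W-α, W-δ, W-ε}: crew travel cost 102 + fixed 15 = 117.
Compare {W-δ}: crew travel cost 112 + fixed 6 = 118.
Compare {W-γ, W-δ}: crew travel cost 107 + fixed 12 = 119.
All other subsets cost ≥ 117. Minimum total cost: 116.

116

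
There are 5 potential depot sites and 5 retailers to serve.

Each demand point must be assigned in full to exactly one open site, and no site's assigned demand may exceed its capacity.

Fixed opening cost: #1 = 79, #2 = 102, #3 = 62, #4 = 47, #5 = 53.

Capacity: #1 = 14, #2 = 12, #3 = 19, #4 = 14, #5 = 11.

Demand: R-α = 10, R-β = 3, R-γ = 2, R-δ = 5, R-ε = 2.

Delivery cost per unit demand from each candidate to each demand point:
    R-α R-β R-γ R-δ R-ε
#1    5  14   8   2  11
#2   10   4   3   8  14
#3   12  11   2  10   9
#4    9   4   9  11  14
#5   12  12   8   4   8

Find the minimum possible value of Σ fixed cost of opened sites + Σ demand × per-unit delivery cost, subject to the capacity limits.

254

Open {#4, #5}; cheapest assignment that respects the capacities:
  #4 (cap 14, load 13): R-α, R-β — cost 10×9 + 3×4 = 102
  #5 (cap 11, load 9): R-γ, R-δ, R-ε — cost 2×8 + 5×4 + 2×8 = 52
  Shipping 154, fixed 100 → total 254.
  Any other capacity-feasible assignment to {#4, #5} ships for at least 154.
Compare {#1, #5}: its best feasible assignment gives total 270.
Compare {#1, #4}: its best feasible assignment gives total 276.
Every other set of open sites that can feasibly serve all demand totals ≥ 270 even under its best assignment. Minimum: 254.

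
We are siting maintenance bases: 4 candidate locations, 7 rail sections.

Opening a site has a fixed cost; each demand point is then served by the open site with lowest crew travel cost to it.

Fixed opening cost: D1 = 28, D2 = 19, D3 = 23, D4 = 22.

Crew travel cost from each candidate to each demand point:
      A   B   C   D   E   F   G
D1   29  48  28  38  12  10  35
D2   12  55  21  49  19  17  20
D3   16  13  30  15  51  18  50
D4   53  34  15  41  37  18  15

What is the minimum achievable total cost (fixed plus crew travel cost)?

159

Open {D2, D3}: assign each demand point to its cheapest open site.
  A→D2 12, B→D3 13, C→D2 21, D→D3 15, E→D2 19, F→D2 17, G→D2 20
  crew travel cost 117, fixed 42 → total 159.
Compare {D1, D3, D4}: crew travel cost 96 + fixed 73 = 169.
Compare {D2, D3, D4}: crew travel cost 106 + fixed 64 = 170.
Compare {D1, D2, D3}: crew travel cost 103 + fixed 70 = 173.
All other subsets cost ≥ 169. Minimum total cost: 159.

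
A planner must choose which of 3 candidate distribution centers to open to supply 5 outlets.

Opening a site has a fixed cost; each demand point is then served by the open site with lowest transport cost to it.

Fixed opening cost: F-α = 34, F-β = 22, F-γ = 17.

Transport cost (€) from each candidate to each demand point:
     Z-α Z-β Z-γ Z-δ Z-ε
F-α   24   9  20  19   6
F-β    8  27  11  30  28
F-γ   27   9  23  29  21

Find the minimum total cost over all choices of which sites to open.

109

Open {F-α, F-β}: assign each demand point to its cheapest open site.
  Z-α→F-β 8, Z-β→F-α 9, Z-γ→F-β 11, Z-δ→F-α 19, Z-ε→F-α 6
  transport cost 53, fixed 56 → total 109.
Compare {F-α}: transport cost 78 + fixed 34 = 112.
Compare {F-β, F-γ}: transport cost 78 + fixed 39 = 117.
Compare {F-β}: transport cost 104 + fixed 22 = 126.
All other subsets cost ≥ 112. Minimum total cost: 109.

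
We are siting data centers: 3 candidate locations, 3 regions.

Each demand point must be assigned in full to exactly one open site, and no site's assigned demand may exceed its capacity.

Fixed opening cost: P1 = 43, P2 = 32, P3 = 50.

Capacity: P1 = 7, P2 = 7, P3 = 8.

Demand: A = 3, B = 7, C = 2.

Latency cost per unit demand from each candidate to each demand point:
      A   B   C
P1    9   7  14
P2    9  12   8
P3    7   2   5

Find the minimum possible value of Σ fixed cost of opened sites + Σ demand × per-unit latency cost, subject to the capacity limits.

Open {P2, P3}; cheapest assignment that respects the capacities:
  P2 (cap 7, load 5): A, C — cost 3×9 + 2×8 = 43
  P3 (cap 8, load 7): B — cost 7×2 = 14
  Shipping 57, fixed 82 → total 139.
  Any other capacity-feasible assignment to {P2, P3} ships for at least 57.
Compare {P1, P3}: its best feasible assignment gives total 162.
Compare {P1, P2}: its best feasible assignment gives total 167.
Every other set of open sites that can feasibly serve all demand totals ≥ 162 even under its best assignment. Minimum: 139.

139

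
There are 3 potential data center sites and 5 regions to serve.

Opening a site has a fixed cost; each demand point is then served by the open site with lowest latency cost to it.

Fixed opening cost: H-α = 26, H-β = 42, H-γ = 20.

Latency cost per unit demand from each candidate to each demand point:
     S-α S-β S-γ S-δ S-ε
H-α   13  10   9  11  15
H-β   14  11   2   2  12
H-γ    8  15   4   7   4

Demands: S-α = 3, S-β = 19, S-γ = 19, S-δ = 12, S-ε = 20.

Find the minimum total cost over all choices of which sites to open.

Open {H-β, H-γ}: assign each demand point to its cheapest open site.
  S-α→H-γ 3×8=24, S-β→H-β 19×11=209, S-γ→H-β 19×2=38, S-δ→H-β 12×2=24, S-ε→H-γ 20×4=80
  latency cost 375, fixed 62 → total 437.
Compare {H-α, H-β, H-γ}: latency cost 356 + fixed 88 = 444.
Compare {H-α, H-γ}: latency cost 454 + fixed 46 = 500.
Compare {H-γ}: latency cost 549 + fixed 20 = 569.
All other subsets cost ≥ 444. Minimum total cost: 437.

437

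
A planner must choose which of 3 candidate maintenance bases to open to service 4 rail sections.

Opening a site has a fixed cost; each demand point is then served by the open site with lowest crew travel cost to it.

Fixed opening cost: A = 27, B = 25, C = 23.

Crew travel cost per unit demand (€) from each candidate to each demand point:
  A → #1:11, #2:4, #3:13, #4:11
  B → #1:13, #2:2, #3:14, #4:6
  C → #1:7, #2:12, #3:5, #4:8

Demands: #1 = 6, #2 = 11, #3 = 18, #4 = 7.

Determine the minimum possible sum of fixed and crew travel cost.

Open {B, C}: assign each demand point to its cheapest open site.
  #1→C 6×7=42, #2→B 11×2=22, #3→C 18×5=90, #4→B 7×6=42
  crew travel cost 196, fixed 48 → total 244.
Compare {A, B, C}: crew travel cost 196 + fixed 75 = 271.
Compare {A, C}: crew travel cost 232 + fixed 50 = 282.
Compare {C}: crew travel cost 320 + fixed 23 = 343.
All other subsets cost ≥ 271. Minimum total cost: 244.

244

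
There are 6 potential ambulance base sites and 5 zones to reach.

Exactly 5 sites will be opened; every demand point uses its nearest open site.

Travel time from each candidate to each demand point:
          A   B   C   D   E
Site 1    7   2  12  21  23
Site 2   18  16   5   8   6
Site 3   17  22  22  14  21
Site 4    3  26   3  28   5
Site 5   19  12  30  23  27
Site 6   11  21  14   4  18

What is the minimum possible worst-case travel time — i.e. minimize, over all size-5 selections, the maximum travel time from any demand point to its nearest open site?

5

Open {Site 1, Site 2, Site 3, Site 4, Site 6}.
  Farthest demand point is E at travel time 5 (to Site 4); all others are ≤ 5.
With {Site 1, Site 2, Site 4, Site 5, Site 6} the worst case is 5.
With {Site 1, Site 3, Site 4, Site 5, Site 6} the worst case is 5.
No size-5 selection achieves below 5.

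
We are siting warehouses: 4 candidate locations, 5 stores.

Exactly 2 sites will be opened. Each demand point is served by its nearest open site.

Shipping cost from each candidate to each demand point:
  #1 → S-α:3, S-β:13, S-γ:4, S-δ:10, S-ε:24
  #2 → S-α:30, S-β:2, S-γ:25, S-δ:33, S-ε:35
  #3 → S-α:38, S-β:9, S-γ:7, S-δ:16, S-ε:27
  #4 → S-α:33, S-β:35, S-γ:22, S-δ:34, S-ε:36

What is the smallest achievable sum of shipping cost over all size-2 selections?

43

Open {#1, #2}.
  S-α→#1 3, S-β→#2 2, S-γ→#1 4, S-δ→#1 10, S-ε→#1 24  ⇒ total 43.
Compare {#1, #3}: total 50.
Compare {#1, #4}: total 54.
No size-2 selection does better; minimum is 43.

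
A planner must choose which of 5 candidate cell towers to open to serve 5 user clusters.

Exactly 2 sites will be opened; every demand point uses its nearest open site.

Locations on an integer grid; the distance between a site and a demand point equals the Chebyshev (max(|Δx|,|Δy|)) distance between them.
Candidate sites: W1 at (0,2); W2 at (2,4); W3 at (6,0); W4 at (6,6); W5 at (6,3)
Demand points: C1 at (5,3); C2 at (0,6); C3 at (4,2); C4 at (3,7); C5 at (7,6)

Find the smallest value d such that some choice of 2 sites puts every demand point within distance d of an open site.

3

Open {W2, W4}.
  Farthest demand point is C1 at distance 3 (to W2); all others are ≤ 3.
With {W2, W5} the worst case is 3.
With {W1, W4} the worst case is 4.
No size-2 selection achieves below 3.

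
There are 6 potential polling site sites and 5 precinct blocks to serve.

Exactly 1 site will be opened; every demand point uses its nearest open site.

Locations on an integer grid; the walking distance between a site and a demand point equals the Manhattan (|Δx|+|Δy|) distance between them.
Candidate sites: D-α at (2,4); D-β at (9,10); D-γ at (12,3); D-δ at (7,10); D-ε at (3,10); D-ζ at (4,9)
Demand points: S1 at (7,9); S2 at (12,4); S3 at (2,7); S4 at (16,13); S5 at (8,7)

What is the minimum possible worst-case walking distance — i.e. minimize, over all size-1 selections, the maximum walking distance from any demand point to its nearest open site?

10

Open {D-β}.
  Farthest demand point is S3 at walking distance 10 (to D-β); all others are ≤ 10.
With {D-δ} the worst case is 12.
With {D-γ} the worst case is 14.
No size-1 selection achieves below 10.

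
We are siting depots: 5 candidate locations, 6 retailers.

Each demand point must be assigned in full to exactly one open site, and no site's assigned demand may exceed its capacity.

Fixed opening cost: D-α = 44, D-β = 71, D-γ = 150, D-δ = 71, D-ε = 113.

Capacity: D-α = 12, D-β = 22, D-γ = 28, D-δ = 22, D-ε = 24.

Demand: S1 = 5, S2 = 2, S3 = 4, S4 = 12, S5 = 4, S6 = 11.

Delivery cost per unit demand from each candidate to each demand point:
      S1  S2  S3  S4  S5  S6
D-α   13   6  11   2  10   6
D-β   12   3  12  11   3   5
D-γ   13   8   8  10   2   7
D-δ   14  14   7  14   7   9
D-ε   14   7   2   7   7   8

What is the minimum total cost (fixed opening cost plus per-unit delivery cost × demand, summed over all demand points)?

371

Open {D-α, D-β, D-δ}; cheapest assignment that respects the capacities:
  D-α (cap 12, load 12): S4 — cost 12×2 = 24
  D-β (cap 22, load 22): S1, S2, S5, S6 — cost 5×12 + 2×3 + 4×3 + 11×5 = 133
  D-δ (cap 22, load 4): S3 — cost 4×7 = 28
  Shipping 185, fixed 186 → total 371.
  Any other capacity-feasible assignment to {D-α, D-β, D-δ} ships for at least 185.
Compare {D-α, D-β, D-ε}: its best feasible assignment gives total 393.
Compare {D-β, D-ε}: its best feasible assignment gives total 409.
Every other set of open sites that can feasibly serve all demand totals ≥ 393 even under its best assignment. Minimum: 371.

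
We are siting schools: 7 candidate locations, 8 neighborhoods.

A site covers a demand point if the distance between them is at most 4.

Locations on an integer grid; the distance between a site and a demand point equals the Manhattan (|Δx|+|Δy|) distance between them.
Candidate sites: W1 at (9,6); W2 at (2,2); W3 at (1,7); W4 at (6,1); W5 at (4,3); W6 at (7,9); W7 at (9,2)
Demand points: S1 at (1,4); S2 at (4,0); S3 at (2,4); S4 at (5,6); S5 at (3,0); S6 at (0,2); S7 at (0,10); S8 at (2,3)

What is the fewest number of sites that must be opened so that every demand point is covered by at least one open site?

Coverage sets (demand points within 4 of each site):
  W1: {S4}
  W2: {S1, S2, S3, S5, S6, S8}
  W3: {S1, S3, S7}
  W4: {S2, S5}
  W5: {S1, S2, S3, S4, S5, S8}
  W6: {}
  W7: {}
No 2 sites suffice: every size-2 union leaves at least one demand point uncovered.
But {W1, W2, W3} covers everything, so the minimum is 3.

3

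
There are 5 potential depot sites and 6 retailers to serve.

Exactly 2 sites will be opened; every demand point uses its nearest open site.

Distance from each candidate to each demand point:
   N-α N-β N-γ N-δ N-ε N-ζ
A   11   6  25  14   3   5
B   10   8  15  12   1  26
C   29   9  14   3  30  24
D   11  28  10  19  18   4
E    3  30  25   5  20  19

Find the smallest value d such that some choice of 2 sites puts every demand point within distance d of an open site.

Open {B, D}.
  Farthest demand point is N-δ at distance 12 (to B); all others are ≤ 12.
With {A, C} the worst case is 14.
With {A, D} the worst case is 14.
No size-2 selection achieves below 12.

12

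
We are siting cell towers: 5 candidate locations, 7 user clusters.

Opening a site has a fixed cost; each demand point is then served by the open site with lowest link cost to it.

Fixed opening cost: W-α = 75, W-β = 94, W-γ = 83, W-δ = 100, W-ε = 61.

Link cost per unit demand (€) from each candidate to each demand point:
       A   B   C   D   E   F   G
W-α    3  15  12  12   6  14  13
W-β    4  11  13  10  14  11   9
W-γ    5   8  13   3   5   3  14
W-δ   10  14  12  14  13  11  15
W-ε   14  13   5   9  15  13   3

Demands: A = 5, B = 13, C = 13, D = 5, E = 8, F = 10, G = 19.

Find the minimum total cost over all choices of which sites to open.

480

Open {W-γ, W-ε}: assign each demand point to its cheapest open site.
  A→W-γ 5×5=25, B→W-γ 13×8=104, C→W-ε 13×5=65, D→W-γ 5×3=15, E→W-γ 8×5=40, F→W-γ 10×3=30, G→W-ε 19×3=57
  link cost 336, fixed 144 → total 480.
Compare {W-α, W-γ, W-ε}: link cost 326 + fixed 219 = 545.
Compare {W-β, W-γ, W-ε}: link cost 331 + fixed 238 = 569.
Compare {W-γ, W-δ, W-ε}: link cost 336 + fixed 244 = 580.
All other subsets cost ≥ 545. Minimum total cost: 480.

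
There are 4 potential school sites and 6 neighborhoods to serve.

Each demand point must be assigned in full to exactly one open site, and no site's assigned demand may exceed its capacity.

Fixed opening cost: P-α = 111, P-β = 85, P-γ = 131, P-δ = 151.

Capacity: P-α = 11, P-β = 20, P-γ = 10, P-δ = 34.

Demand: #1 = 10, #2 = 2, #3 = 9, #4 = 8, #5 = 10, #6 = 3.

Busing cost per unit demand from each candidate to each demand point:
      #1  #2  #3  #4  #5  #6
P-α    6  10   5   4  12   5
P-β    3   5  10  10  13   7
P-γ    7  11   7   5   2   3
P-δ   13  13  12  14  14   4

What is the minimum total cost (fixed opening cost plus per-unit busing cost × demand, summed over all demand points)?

616

Open {P-β, P-δ}; cheapest assignment that respects the capacities:
  P-β (cap 20, load 20): #1, #2, #4 — cost 10×3 + 2×5 + 8×10 = 120
  P-δ (cap 34, load 22): #3, #5, #6 — cost 9×12 + 10×14 + 3×4 = 260
  Shipping 380, fixed 236 → total 616.
  Any other capacity-feasible assignment to {P-β, P-δ} ships for at least 380.
Compare {P-β, P-γ, P-δ}: its best feasible assignment gives total 627.
Compare {P-α, P-β, P-δ}: its best feasible assignment gives total 664.
Every other set of open sites that can feasibly serve all demand totals ≥ 627 even under its best assignment. Minimum: 616.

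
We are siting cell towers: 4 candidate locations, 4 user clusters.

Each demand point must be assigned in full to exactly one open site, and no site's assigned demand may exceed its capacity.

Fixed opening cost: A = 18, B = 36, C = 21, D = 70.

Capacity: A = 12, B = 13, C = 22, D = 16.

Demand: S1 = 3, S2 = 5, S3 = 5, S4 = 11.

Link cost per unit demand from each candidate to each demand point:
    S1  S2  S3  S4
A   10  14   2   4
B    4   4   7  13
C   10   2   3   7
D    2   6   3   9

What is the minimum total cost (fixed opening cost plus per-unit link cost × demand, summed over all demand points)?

Open {A, C}; cheapest assignment that respects the capacities:
  A (cap 12, load 11): S4 — cost 11×4 = 44
  C (cap 22, load 13): S1, S2, S3 — cost 3×10 + 5×2 + 5×3 = 55
  Shipping 99, fixed 39 → total 138.
  Any other capacity-feasible assignment to {A, C} ships for at least 99.
Compare {A, B, C}: its best feasible assignment gives total 156.
Compare {A, B}: its best feasible assignment gives total 165.
Every other set of open sites that can feasibly serve all demand totals ≥ 156 even under its best assignment. Minimum: 138.

138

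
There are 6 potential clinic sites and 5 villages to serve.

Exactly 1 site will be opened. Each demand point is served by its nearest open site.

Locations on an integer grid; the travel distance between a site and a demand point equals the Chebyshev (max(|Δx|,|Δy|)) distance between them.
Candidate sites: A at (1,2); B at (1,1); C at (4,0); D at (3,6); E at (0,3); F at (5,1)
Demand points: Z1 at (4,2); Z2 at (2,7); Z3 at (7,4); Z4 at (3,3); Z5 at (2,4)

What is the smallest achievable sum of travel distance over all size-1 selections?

Open {D}.
  Z1→D 4, Z2→D 1, Z3→D 4, Z4→D 3, Z5→D 2  ⇒ total 14.
Compare {F}: total 15.
Compare {A}: total 18.
No size-1 selection does better; minimum is 14.

14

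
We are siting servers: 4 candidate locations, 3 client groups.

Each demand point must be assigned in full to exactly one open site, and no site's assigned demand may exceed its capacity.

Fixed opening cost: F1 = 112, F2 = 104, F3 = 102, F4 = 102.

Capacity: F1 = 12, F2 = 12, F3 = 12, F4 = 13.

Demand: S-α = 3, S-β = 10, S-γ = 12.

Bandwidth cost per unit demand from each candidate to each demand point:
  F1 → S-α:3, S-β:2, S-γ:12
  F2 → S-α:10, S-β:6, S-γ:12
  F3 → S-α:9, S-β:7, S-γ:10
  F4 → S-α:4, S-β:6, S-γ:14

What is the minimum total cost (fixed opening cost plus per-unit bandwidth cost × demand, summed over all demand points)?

396

Open {F3, F4}; cheapest assignment that respects the capacities:
  F3 (cap 12, load 12): S-γ — cost 12×10 = 120
  F4 (cap 13, load 13): S-α, S-β — cost 3×4 + 10×6 = 72
  Shipping 192, fixed 204 → total 396.
  Any other capacity-feasible assignment to {F3, F4} ships for at least 192.
Compare {F2, F4}: its best feasible assignment gives total 422.
Compare {F1, F4}: its best feasible assignment gives total 430.
Every other set of open sites that can feasibly serve all demand totals ≥ 422 even under its best assignment. Minimum: 396.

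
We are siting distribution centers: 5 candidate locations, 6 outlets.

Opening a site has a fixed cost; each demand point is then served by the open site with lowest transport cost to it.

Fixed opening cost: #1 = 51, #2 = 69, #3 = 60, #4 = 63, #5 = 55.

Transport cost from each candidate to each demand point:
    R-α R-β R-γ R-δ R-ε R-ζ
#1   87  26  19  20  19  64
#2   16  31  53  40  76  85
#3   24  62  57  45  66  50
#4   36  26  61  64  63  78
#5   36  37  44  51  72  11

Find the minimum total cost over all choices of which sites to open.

Open {#1, #5}: assign each demand point to its cheapest open site.
  R-α→#5 36, R-β→#1 26, R-γ→#1 19, R-δ→#1 20, R-ε→#1 19, R-ζ→#5 11
  transport cost 131, fixed 106 → total 237.
Compare {#1, #3}: transport cost 158 + fixed 111 = 269.
Compare {#1, #2}: transport cost 164 + fixed 120 = 284.
Compare {#1, #3, #5}: transport cost 119 + fixed 166 = 285.
All other subsets cost ≥ 269. Minimum total cost: 237.

237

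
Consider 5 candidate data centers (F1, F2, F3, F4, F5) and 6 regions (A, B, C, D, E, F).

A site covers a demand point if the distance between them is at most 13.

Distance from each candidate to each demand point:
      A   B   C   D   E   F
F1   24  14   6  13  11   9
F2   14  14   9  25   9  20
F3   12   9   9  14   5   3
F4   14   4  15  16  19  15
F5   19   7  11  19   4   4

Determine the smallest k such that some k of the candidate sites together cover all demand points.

2

Coverage sets (demand points within 13 of each site):
  F1: {C, D, E, F}
  F2: {C, E}
  F3: {A, B, C, E, F}
  F4: {B}
  F5: {B, C, E, F}
No single site covers all 6 demand points.
But {F1, F3} covers everything, so the minimum is 2.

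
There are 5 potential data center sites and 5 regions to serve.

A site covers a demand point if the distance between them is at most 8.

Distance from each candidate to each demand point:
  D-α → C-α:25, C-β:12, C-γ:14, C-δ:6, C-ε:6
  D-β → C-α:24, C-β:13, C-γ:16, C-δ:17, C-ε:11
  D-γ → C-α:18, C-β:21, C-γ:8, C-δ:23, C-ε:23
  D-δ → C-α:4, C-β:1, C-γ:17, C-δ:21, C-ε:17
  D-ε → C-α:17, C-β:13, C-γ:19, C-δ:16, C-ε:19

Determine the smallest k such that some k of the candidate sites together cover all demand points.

Coverage sets (demand points within 8 of each site):
  D-α: {C-δ, C-ε}
  D-β: {}
  D-γ: {C-γ}
  D-δ: {C-α, C-β}
  D-ε: {}
No 2 sites suffice: every size-2 union leaves at least one demand point uncovered.
But {D-α, D-γ, D-δ} covers everything, so the minimum is 3.

3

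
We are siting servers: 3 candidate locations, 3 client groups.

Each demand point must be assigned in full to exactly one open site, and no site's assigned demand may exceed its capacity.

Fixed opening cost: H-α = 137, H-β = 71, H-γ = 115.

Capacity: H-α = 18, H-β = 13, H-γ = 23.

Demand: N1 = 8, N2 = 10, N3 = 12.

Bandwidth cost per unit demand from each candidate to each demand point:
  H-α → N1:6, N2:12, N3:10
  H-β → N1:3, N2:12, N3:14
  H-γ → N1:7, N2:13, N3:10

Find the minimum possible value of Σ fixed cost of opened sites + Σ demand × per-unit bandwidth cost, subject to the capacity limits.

Open {H-β, H-γ}; cheapest assignment that respects the capacities:
  H-β (cap 13, load 8): N1 — cost 8×3 = 24
  H-γ (cap 23, load 22): N2, N3 — cost 10×13 + 12×10 = 250
  Shipping 274, fixed 186 → total 460.
  Any other capacity-feasible assignment to {H-β, H-γ} ships for at least 274.
Compare {H-α, H-γ}: its best feasible assignment gives total 540.
Compare {H-α, H-β}: its best feasible assignment gives total 544.
Every other set of open sites that can feasibly serve all demand totals ≥ 540 even under its best assignment. Minimum: 460.

460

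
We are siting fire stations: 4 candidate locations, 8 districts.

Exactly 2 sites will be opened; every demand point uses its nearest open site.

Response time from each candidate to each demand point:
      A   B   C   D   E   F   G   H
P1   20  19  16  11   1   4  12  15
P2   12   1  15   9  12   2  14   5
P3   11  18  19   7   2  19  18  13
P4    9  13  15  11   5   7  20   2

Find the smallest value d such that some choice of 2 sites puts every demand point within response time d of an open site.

Open {P1, P2}.
  Farthest demand point is C at response time 15 (to P2); all others are ≤ 15.
With {P1, P4} the worst case is 15.
With {P2, P3} the worst case is 15.
No size-2 selection achieves below 15.

15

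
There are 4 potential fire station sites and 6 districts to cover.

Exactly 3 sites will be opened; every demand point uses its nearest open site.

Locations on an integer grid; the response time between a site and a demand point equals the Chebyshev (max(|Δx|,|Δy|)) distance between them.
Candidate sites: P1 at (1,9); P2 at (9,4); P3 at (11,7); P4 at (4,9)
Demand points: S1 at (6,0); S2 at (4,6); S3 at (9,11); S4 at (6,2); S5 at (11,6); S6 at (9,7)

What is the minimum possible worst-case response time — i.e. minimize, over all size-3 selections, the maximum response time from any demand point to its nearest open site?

Open {P1, P2, P3}.
  Farthest demand point is S1 at response time 4 (to P2); all others are ≤ 4.
With {P2, P3, P4} the worst case is 4.
With {P1, P2, P4} the worst case is 5.
No size-3 selection achieves below 4.

4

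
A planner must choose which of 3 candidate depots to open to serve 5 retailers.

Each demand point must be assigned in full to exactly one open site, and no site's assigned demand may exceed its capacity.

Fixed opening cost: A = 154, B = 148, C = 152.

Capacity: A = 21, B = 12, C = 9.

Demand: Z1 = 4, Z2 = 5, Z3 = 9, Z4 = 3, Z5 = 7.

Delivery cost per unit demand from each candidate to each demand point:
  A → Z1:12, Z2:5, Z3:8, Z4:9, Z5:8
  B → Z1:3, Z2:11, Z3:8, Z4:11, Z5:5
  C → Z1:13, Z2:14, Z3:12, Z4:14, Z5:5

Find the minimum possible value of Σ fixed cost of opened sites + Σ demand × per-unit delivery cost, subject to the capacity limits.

473

Open {A, B}; cheapest assignment that respects the capacities:
  A (cap 21, load 17): Z2, Z3, Z4 — cost 5×5 + 9×8 + 3×9 = 124
  B (cap 12, load 11): Z1, Z5 — cost 4×3 + 7×5 = 47
  Shipping 171, fixed 302 → total 473.
  Any other capacity-feasible assignment to {A, B} ships for at least 171.
Compare {A, C}: its best feasible assignment gives total 513.
Compare {A, B, C}: its best feasible assignment gives total 625.
Every other set of open sites that can feasibly serve all demand totals ≥ 513 even under its best assignment. Minimum: 473.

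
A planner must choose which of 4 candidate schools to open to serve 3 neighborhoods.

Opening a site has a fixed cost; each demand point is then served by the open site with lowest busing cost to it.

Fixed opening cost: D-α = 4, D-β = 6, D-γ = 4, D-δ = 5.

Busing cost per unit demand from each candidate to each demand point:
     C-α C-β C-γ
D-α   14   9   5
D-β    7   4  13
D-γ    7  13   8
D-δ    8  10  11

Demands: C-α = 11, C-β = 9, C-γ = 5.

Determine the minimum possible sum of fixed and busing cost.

148

Open {D-α, D-β}: assign each demand point to its cheapest open site.
  C-α→D-β 11×7=77, C-β→D-β 9×4=36, C-γ→D-α 5×5=25
  busing cost 138, fixed 10 → total 148.
Compare {D-α, D-β, D-γ}: busing cost 138 + fixed 14 = 152.
Compare {D-α, D-β, D-δ}: busing cost 138 + fixed 15 = 153.
Compare {D-α, D-β, D-γ, D-δ}: busing cost 138 + fixed 19 = 157.
All other subsets cost ≥ 152. Minimum total cost: 148.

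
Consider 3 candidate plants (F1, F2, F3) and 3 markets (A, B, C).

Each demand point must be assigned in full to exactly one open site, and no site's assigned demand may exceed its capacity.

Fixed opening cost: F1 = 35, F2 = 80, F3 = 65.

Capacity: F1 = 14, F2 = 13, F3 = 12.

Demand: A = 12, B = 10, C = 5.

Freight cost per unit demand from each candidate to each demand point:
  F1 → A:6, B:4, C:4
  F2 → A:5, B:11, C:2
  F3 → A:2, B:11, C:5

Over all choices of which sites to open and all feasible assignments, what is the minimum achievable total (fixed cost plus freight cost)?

Open {F1, F2, F3}; cheapest assignment that respects the capacities:
  F1 (cap 14, load 10): B — cost 10×4 = 40
  F2 (cap 13, load 5): C — cost 5×2 = 10
  F3 (cap 12, load 12): A — cost 12×2 = 24
  Shipping 74, fixed 180 → total 254.
  Any other capacity-feasible assignment to {F1, F2, F3} ships for at least 74.
Total demand is 27; every other set of sites either has combined capacity below 27 or cannot fit the demands without splitting one across sites, so {F1, F2, F3} is the only feasible choice of open sites. Minimum: 254.

254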